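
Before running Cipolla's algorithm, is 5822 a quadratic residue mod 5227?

Reduce the numerator: 5822 ≡ 595 (mod 5227), so (5822/5227) = (595/5227).
Both 595 ≡ 3 and 5227 ≡ 3 (mod 4), so reciprocity gives (595/5227) = -(5227/595). Reduce: 5227 ≡ 467 (mod 595). Now have -(467/595).
Both 467 ≡ 3 and 595 ≡ 3 (mod 4), so reciprocity gives (467/595) = -(595/467). Reduce: 595 ≡ 128 (mod 467). Now have (128/467).
Factor out 2: 128 = 2^7. Since 467 ≡ 3 (mod 8), (2/467) = -1, and (2/467)^7 = -1. Now have -(1/467).
(1/467) = 1. Collecting the sign factors: -1.
(5822/5227) = -1, and 5227 is prime, so 5822 is not a quadratic residue mod 5227.

no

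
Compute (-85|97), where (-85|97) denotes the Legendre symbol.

(-85|97)
  = (12|97)    [-85 ≡ 12 mod 97]
  = (3|97)    [97 ≡ 1 mod 8 ⇒ (2|97)^2 = +1]
  = (97|3)    [QR: 97 ≡ 1 mod 4, sign kept]
  = (1|3)    [97 ≡ 1 mod 3]
  = 1    [(1|3) = 1]

1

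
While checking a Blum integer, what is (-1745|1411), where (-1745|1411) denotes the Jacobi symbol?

-1

Reduce the numerator: -1745 ≡ 1077 (mod 1411), so (-1745|1411) = (1077|1411).
1077 ≡ 1 (mod 4), so quadratic reciprocity gives (1077|1411) = (1411|1077). Reduce: 1411 ≡ 334 (mod 1077). Now have (334|1077).
Factor out 2: 334 = 2·167. Since 1077 ≡ 5 (mod 8), (2|1077) = -1. Now have -(167|1077).
1077 ≡ 1 (mod 4), so quadratic reciprocity gives (167|1077) = (1077|167). Reduce: 1077 ≡ 75 (mod 167). Now have -(75|167).
Both 75 ≡ 3 and 167 ≡ 3 (mod 4), so reciprocity gives (75|167) = -(167|75). Reduce: 167 ≡ 17 (mod 75). Now have (17|75).
17 ≡ 1 (mod 4), so quadratic reciprocity gives (17|75) = (75|17). Reduce: 75 ≡ 7 (mod 17). Now have (7|17).
17 ≡ 1 (mod 4), so quadratic reciprocity gives (7|17) = (17|7). Reduce: 17 ≡ 3 (mod 7). Now have (3|7).
Both 3 ≡ 3 and 7 ≡ 3 (mod 4), so reciprocity gives (3|7) = -(7|3). Reduce: 7 ≡ 1 (mod 3). Now have -(1|3).
(1|3) = 1. Collecting the sign factors: -1.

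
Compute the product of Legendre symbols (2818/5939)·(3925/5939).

By multiplicativity, (2818·3925/5939) = (2818/5939)·(3925/5939).
First factor (2818/5939):
(2818/5939)
  = -(1409/5939)    [5939 ≡ 3 mod 8 ⇒ (2/5939) = -1]
  = -(5939/1409)    [QR: 1409 ≡ 1 mod 4, sign kept]
  = -(303/1409)    [5939 ≡ 303 mod 1409]
  = -(1409/303)    [QR: 1409 ≡ 1 mod 4, sign kept]
  = -(197/303)    [1409 ≡ 197 mod 303]
  = -(303/197)    [QR: 197 ≡ 1 mod 4, sign kept]
  = -(106/197)    [303 ≡ 106 mod 197]
  = (53/197)    [197 ≡ 5 mod 8 ⇒ (2/197) = -1]
  = (197/53)    [QR: 53 ≡ 1 mod 4, sign kept]
  = (38/53)    [197 ≡ 38 mod 53]
  = -(19/53)    [53 ≡ 5 mod 8 ⇒ (2/53) = -1]
  = -(53/19)    [QR: 53 ≡ 1 mod 4, sign kept]
  = -(15/19)    [53 ≡ 15 mod 19]
  = (19/15)    [QR: both ≡ 3 mod 4, sign flips]
  = (4/15)    [19 ≡ 4 mod 15]
  = (1/15)    [15 ≡ 7 mod 8 ⇒ (2/15)^2 = +1]
  = 1    [(1/15) = 1]
Second factor (3925/5939):
(3925/5939)
  = (5939/3925)    [QR: 3925 ≡ 1 mod 4, sign kept]
  = (2014/3925)    [5939 ≡ 2014 mod 3925]
  = -(1007/3925)    [3925 ≡ 5 mod 8 ⇒ (2/3925) = -1]
  = -(3925/1007)    [QR: 3925 ≡ 1 mod 4, sign kept]
  = -(904/1007)    [3925 ≡ 904 mod 1007]
  = -(113/1007)    [1007 ≡ 7 mod 8 ⇒ (2/1007)^3 = +1]
  = -(1007/113)    [QR: 113 ≡ 1 mod 4, sign kept]
  = -(103/113)    [1007 ≡ 103 mod 113]
  = -(113/103)    [QR: 113 ≡ 1 mod 4, sign kept]
  = -(10/103)    [113 ≡ 10 mod 103]
  = -(5/103)    [103 ≡ 7 mod 8 ⇒ (2/103) = +1]
  = -(103/5)    [QR: 5 ≡ 1 mod 4, sign kept]
  = -(3/5)    [103 ≡ 3 mod 5]
  = -(5/3)    [QR: 5 ≡ 1 mod 4, sign kept]
  = -(2/3)    [5 ≡ 2 mod 3]
  = (1/3)    [3 ≡ 3 mod 8 ⇒ (2/3) = -1]
  = 1    [(1/3) = 1]
Product: (1)·(1) = 1.

1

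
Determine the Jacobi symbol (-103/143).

-1

Reduce the numerator: -103 ≡ 40 (mod 143), so (-103/143) = (40/143).
Factor out 2: 40 = 2^3·5. Since 143 ≡ 7 (mod 8), (2/143) = +1, and (2/143)^3 = +1. Now have (5/143).
5 ≡ 1 (mod 4), so quadratic reciprocity gives (5/143) = (143/5). Reduce: 143 ≡ 3 (mod 5). Now have (3/5).
5 ≡ 1 (mod 4), so quadratic reciprocity gives (3/5) = (5/3). Reduce: 5 ≡ 2 (mod 3). Now have (2/3).
Factor out 2: 2 = 2. Since 3 ≡ 3 (mod 8), (2/3) = -1. Now have -(1/3).
(1/3) = 1. Collecting the sign factors: -1.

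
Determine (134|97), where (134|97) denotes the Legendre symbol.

-1

(134|97)
  = (37|97)    [134 ≡ 37 mod 97]
  = (97|37)    [QR: 37 ≡ 1 mod 4, sign kept]
  = (23|37)    [97 ≡ 23 mod 37]
  = (37|23)    [QR: 37 ≡ 1 mod 4, sign kept]
  = (14|23)    [37 ≡ 14 mod 23]
  = (7|23)    [23 ≡ 7 mod 8 ⇒ (2|23) = +1]
  = -(23|7)    [QR: both ≡ 3 mod 4, sign flips]
  = -(2|7)    [23 ≡ 2 mod 7]
  = -(1|7)    [7 ≡ 7 mod 8 ⇒ (2|7) = +1]
  = -1    [(1|7) = 1]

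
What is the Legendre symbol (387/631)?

(387/631)
  = -(631/387)    [QR: both ≡ 3 mod 4, sign flips]
  = -(244/387)    [631 ≡ 244 mod 387]
  = -(61/387)    [387 ≡ 3 mod 8 ⇒ (2/387)^2 = +1]
  = -(387/61)    [QR: 61 ≡ 1 mod 4, sign kept]
  = -(21/61)    [387 ≡ 21 mod 61]
  = -(61/21)    [QR: 21 ≡ 1 mod 4, sign kept]
  = -(19/21)    [61 ≡ 19 mod 21]
  = -(21/19)    [QR: 21 ≡ 1 mod 4, sign kept]
  = -(2/19)    [21 ≡ 2 mod 19]
  = (1/19)    [19 ≡ 3 mod 8 ⇒ (2/19) = -1]
  = 1    [(1/19) = 1]

1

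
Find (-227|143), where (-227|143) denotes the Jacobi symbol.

-1

Pull out -1: (-227|143) = (-1|143)·(227|143). Since 143 ≡ 3 (mod 4), (-1|143) = -1. Now have -(227|143).
Reduce the numerator: 227 ≡ 84 (mod 143), so (227|143) = (84|143).
Factor out 2: 84 = 2^2·21. Since 143 ≡ 7 (mod 8), (2|143) = +1, and (2|143)^2 = +1. Now have -(21|143).
21 ≡ 1 (mod 4), so quadratic reciprocity gives (21|143) = (143|21). Reduce: 143 ≡ 17 (mod 21). Now have -(17|21).
17 ≡ 1 (mod 4), so quadratic reciprocity gives (17|21) = (21|17). Reduce: 21 ≡ 4 (mod 17). Now have -(4|17).
Factor out 2: 4 = 2^2. Since 17 ≡ 1 (mod 8), (2|17) = +1, and (2|17)^2 = +1. Now have -(1|17).
(1|17) = 1. Collecting the sign factors: -1.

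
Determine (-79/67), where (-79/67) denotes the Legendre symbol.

1

Reduce the numerator: -79 ≡ 55 (mod 67), so (-79/67) = (55/67).
Both 55 ≡ 3 and 67 ≡ 3 (mod 4), so reciprocity gives (55/67) = -(67/55). Reduce: 67 ≡ 12 (mod 55). Now have -(12/55).
Factor out 2: 12 = 2^2·3. Since 55 ≡ 7 (mod 8), (2/55) = +1, and (2/55)^2 = +1. Now have -(3/55).
Both 3 ≡ 3 and 55 ≡ 3 (mod 4), so reciprocity gives (3/55) = -(55/3). Reduce: 55 ≡ 1 (mod 3). Now have (1/3).
(1/3) = 1. Collecting the sign factors: 1.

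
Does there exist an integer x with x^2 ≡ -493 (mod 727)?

(-493|727)
  = (234|727)    [-493 ≡ 234 mod 727]
  = (117|727)    [727 ≡ 7 mod 8 ⇒ (2|727) = +1]
  = (727|117)    [QR: 117 ≡ 1 mod 4, sign kept]
  = (25|117)    [727 ≡ 25 mod 117]
  = (117|25)    [QR: 25 ≡ 1 mod 4, sign kept]
  = (17|25)    [117 ≡ 17 mod 25]
  = (25|17)    [QR: 17 ≡ 1 mod 4, sign kept]
  = (8|17)    [25 ≡ 8 mod 17]
  = (1|17)    [17 ≡ 1 mod 8 ⇒ (2|17)^3 = +1]
  = 1    [(1|17) = 1]
The Legendre symbol is 1, so x^2 ≡ -493 (mod 727) has solution.

yes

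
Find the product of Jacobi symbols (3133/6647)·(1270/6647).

By multiplicativity, (3133·1270/6647) = (3133/6647)·(1270/6647).
First factor (3133/6647):
(3133/6647)
  = (6647/3133)    [QR: 3133 ≡ 1 mod 4, sign kept]
  = (381/3133)    [6647 ≡ 381 mod 3133]
  = (3133/381)    [QR: 381 ≡ 1 mod 4, sign kept]
  = (85/381)    [3133 ≡ 85 mod 381]
  = (381/85)    [QR: 85 ≡ 1 mod 4, sign kept]
  = (41/85)    [381 ≡ 41 mod 85]
  = (85/41)    [QR: 41 ≡ 1 mod 4, sign kept]
  = (3/41)    [85 ≡ 3 mod 41]
  = (41/3)    [QR: 41 ≡ 1 mod 4, sign kept]
  = (2/3)    [41 ≡ 2 mod 3]
  = -(1/3)    [3 ≡ 3 mod 8 ⇒ (2/3) = -1]
  = -1    [(1/3) = 1]
Second factor (1270/6647):
(1270/6647)
  = (635/6647)    [6647 ≡ 7 mod 8 ⇒ (2/6647) = +1]
  = -(6647/635)    [QR: both ≡ 3 mod 4, sign flips]
  = -(297/635)    [6647 ≡ 297 mod 635]
  = -(635/297)    [QR: 297 ≡ 1 mod 4, sign kept]
  = -(41/297)    [635 ≡ 41 mod 297]
  = -(297/41)    [QR: 41 ≡ 1 mod 4, sign kept]
  = -(10/41)    [297 ≡ 10 mod 41]
  = -(5/41)    [41 ≡ 1 mod 8 ⇒ (2/41) = +1]
  = -(41/5)    [QR: 5 ≡ 1 mod 4, sign kept]
  = -(1/5)    [41 ≡ 1 mod 5]
  = -1    [(1/5) = 1]
Product: (-1)·(-1) = 1.

1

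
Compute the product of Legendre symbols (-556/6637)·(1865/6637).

By multiplicativity, (-556·1865/6637) = (-556/6637)·(1865/6637).
First factor (-556/6637):
(-556/6637)
  = (6081/6637)    [-556 ≡ 6081 mod 6637]
  = (6637/6081)    [QR: 6081 ≡ 1 mod 4, sign kept]
  = (556/6081)    [6637 ≡ 556 mod 6081]
  = (139/6081)    [6081 ≡ 1 mod 8 ⇒ (2/6081)^2 = +1]
  = (6081/139)    [QR: 6081 ≡ 1 mod 4, sign kept]
  = (104/139)    [6081 ≡ 104 mod 139]
  = -(13/139)    [139 ≡ 3 mod 8 ⇒ (2/139)^3 = -1]
  = -(139/13)    [QR: 13 ≡ 1 mod 4, sign kept]
  = -(9/13)    [139 ≡ 9 mod 13]
  = -(13/9)    [QR: 9 ≡ 1 mod 4, sign kept]
  = -(4/9)    [13 ≡ 4 mod 9]
  = -(1/9)    [9 ≡ 1 mod 8 ⇒ (2/9)^2 = +1]
  = -1    [(1/9) = 1]
Second factor (1865/6637):
(1865/6637)
  = (6637/1865)    [QR: 1865 ≡ 1 mod 4, sign kept]
  = (1042/1865)    [6637 ≡ 1042 mod 1865]
  = (521/1865)    [1865 ≡ 1 mod 8 ⇒ (2/1865) = +1]
  = (1865/521)    [QR: 521 ≡ 1 mod 4, sign kept]
  = (302/521)    [1865 ≡ 302 mod 521]
  = (151/521)    [521 ≡ 1 mod 8 ⇒ (2/521) = +1]
  = (521/151)    [QR: 521 ≡ 1 mod 4, sign kept]
  = (68/151)    [521 ≡ 68 mod 151]
  = (17/151)    [151 ≡ 7 mod 8 ⇒ (2/151)^2 = +1]
  = (151/17)    [QR: 17 ≡ 1 mod 4, sign kept]
  = (15/17)    [151 ≡ 15 mod 17]
  = (17/15)    [QR: 17 ≡ 1 mod 4, sign kept]
  = (2/15)    [17 ≡ 2 mod 15]
  = (1/15)    [15 ≡ 7 mod 8 ⇒ (2/15) = +1]
  = 1    [(1/15) = 1]
Product: (-1)·(1) = -1.

-1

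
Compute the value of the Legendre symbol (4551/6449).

1

6449 ≡ 1 (mod 4), so quadratic reciprocity gives (4551/6449) = (6449/4551). Reduce: 6449 ≡ 1898 (mod 4551). Now have (1898/4551).
Factor out 2: 1898 = 2·949. Since 4551 ≡ 7 (mod 8), (2/4551) = +1. Now have (949/4551).
949 ≡ 1 (mod 4), so quadratic reciprocity gives (949/4551) = (4551/949). Reduce: 4551 ≡ 755 (mod 949). Now have (755/949).
949 ≡ 1 (mod 4), so quadratic reciprocity gives (755/949) = (949/755). Reduce: 949 ≡ 194 (mod 755). Now have (194/755).
Factor out 2: 194 = 2·97. Since 755 ≡ 3 (mod 8), (2/755) = -1. Now have -(97/755).
97 ≡ 1 (mod 4), so quadratic reciprocity gives (97/755) = (755/97). Reduce: 755 ≡ 76 (mod 97). Now have -(76/97).
Factor out 2: 76 = 2^2·19. Since 97 ≡ 1 (mod 8), (2/97) = +1, and (2/97)^2 = +1. Now have -(19/97).
97 ≡ 1 (mod 4), so quadratic reciprocity gives (19/97) = (97/19). Reduce: 97 ≡ 2 (mod 19). Now have -(2/19).
Factor out 2: 2 = 2. Since 19 ≡ 3 (mod 8), (2/19) = -1. Now have (1/19).
(1/19) = 1. Collecting the sign factors: 1.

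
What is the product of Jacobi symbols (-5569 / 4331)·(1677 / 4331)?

-1

By multiplicativity, (-5569·1677 / 4331) = (-5569 / 4331)·(1677 / 4331).
First factor (-5569 / 4331):
Reduce the numerator: -5569 ≡ 3093 (mod 4331), so (-5569 / 4331) = (3093 / 4331).
3093 ≡ 1 (mod 4), so quadratic reciprocity gives (3093 / 4331) = (4331 / 3093). Reduce: 4331 ≡ 1238 (mod 3093). Now have (1238 / 3093).
Factor out 2: 1238 = 2·619. Since 3093 ≡ 5 (mod 8), (2 / 3093) = -1. Now have -(619 / 3093).
3093 ≡ 1 (mod 4), so quadratic reciprocity gives (619 / 3093) = (3093 / 619). Reduce: 3093 ≡ 617 (mod 619). Now have -(617 / 619).
617 ≡ 1 (mod 4), so quadratic reciprocity gives (617 / 619) = (619 / 617). Reduce: 619 ≡ 2 (mod 617). Now have -(2 / 617).
Factor out 2: 2 = 2. Since 617 ≡ 1 (mod 8), (2 / 617) = +1. Now have -(1 / 617).
(1 / 617) = 1. Collecting the sign factors: -1.
Second factor (1677 / 4331):
1677 ≡ 1 (mod 4), so quadratic reciprocity gives (1677 / 4331) = (4331 / 1677). Reduce: 4331 ≡ 977 (mod 1677). Now have (977 / 1677).
977 ≡ 1 (mod 4), so quadratic reciprocity gives (977 / 1677) = (1677 / 977). Reduce: 1677 ≡ 700 (mod 977). Now have (700 / 977).
Factor out 2: 700 = 2^2·175. Since 977 ≡ 1 (mod 8), (2 / 977) = +1, and (2 / 977)^2 = +1. Now have (175 / 977).
977 ≡ 1 (mod 4), so quadratic reciprocity gives (175 / 977) = (977 / 175). Reduce: 977 ≡ 102 (mod 175). Now have (102 / 175).
Factor out 2: 102 = 2·51. Since 175 ≡ 7 (mod 8), (2 / 175) = +1. Now have (51 / 175).
Both 51 ≡ 3 and 175 ≡ 3 (mod 4), so reciprocity gives (51 / 175) = -(175 / 51). Reduce: 175 ≡ 22 (mod 51). Now have -(22 / 51).
Factor out 2: 22 = 2·11. Since 51 ≡ 3 (mod 8), (2 / 51) = -1. Now have (11 / 51).
Both 11 ≡ 3 and 51 ≡ 3 (mod 4), so reciprocity gives (11 / 51) = -(51 / 11). Reduce: 51 ≡ 7 (mod 11). Now have -(7 / 11).
Both 7 ≡ 3 and 11 ≡ 3 (mod 4), so reciprocity gives (7 / 11) = -(11 / 7). Reduce: 11 ≡ 4 (mod 7). Now have (4 / 7).
Factor out 2: 4 = 2^2. Since 7 ≡ 7 (mod 8), (2 / 7) = +1, and (2 / 7)^2 = +1. Now have (1 / 7).
(1 / 7) = 1. Collecting the sign factors: 1.
Product: (-1)·(1) = -1.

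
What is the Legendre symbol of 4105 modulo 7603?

(4105/7603)
  = (7603/4105)    [QR: 4105 ≡ 1 mod 4, sign kept]
  = (3498/4105)    [7603 ≡ 3498 mod 4105]
  = (1749/4105)    [4105 ≡ 1 mod 8 ⇒ (2/4105) = +1]
  = (4105/1749)    [QR: 1749 ≡ 1 mod 4, sign kept]
  = (607/1749)    [4105 ≡ 607 mod 1749]
  = (1749/607)    [QR: 1749 ≡ 1 mod 4, sign kept]
  = (535/607)    [1749 ≡ 535 mod 607]
  = -(607/535)    [QR: both ≡ 3 mod 4, sign flips]
  = -(72/535)    [607 ≡ 72 mod 535]
  = -(9/535)    [535 ≡ 7 mod 8 ⇒ (2/535)^3 = +1]
  = -(535/9)    [QR: 9 ≡ 1 mod 4, sign kept]
  = -(4/9)    [535 ≡ 4 mod 9]
  = -(1/9)    [9 ≡ 1 mod 8 ⇒ (2/9)^2 = +1]
  = -1    [(1/9) = 1]

-1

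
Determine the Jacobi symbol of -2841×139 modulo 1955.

1

By multiplicativity, (-2841·139/1955) = (-2841/1955)·(139/1955).
First factor (-2841/1955):
Reduce the numerator: -2841 ≡ 1069 (mod 1955), so (-2841/1955) = (1069/1955).
1069 ≡ 1 (mod 4), so quadratic reciprocity gives (1069/1955) = (1955/1069). Reduce: 1955 ≡ 886 (mod 1069). Now have (886/1069).
Factor out 2: 886 = 2·443. Since 1069 ≡ 5 (mod 8), (2/1069) = -1. Now have -(443/1069).
1069 ≡ 1 (mod 4), so quadratic reciprocity gives (443/1069) = (1069/443). Reduce: 1069 ≡ 183 (mod 443). Now have -(183/443).
Both 183 ≡ 3 and 443 ≡ 3 (mod 4), so reciprocity gives (183/443) = -(443/183). Reduce: 443 ≡ 77 (mod 183). Now have (77/183).
77 ≡ 1 (mod 4), so quadratic reciprocity gives (77/183) = (183/77). Reduce: 183 ≡ 29 (mod 77). Now have (29/77).
29 ≡ 1 (mod 4), so quadratic reciprocity gives (29/77) = (77/29). Reduce: 77 ≡ 19 (mod 29). Now have (19/29).
29 ≡ 1 (mod 4), so quadratic reciprocity gives (19/29) = (29/19). Reduce: 29 ≡ 10 (mod 19). Now have (10/19).
Factor out 2: 10 = 2·5. Since 19 ≡ 3 (mod 8), (2/19) = -1. Now have -(5/19).
5 ≡ 1 (mod 4), so quadratic reciprocity gives (5/19) = (19/5). Reduce: 19 ≡ 4 (mod 5). Now have -(4/5).
Factor out 2: 4 = 2^2. Since 5 ≡ 5 (mod 8), (2/5) = -1, and (2/5)^2 = +1. Now have -(1/5).
(1/5) = 1. Collecting the sign factors: -1.
Second factor (139/1955):
Both 139 ≡ 3 and 1955 ≡ 3 (mod 4), so reciprocity gives (139/1955) = -(1955/139). Reduce: 1955 ≡ 9 (mod 139). Now have -(9/139).
9 ≡ 1 (mod 4), so quadratic reciprocity gives (9/139) = (139/9). Reduce: 139 ≡ 4 (mod 9). Now have -(4/9).
Factor out 2: 4 = 2^2. Since 9 ≡ 1 (mod 8), (2/9) = +1, and (2/9)^2 = +1. Now have -(1/9).
(1/9) = 1. Collecting the sign factors: -1.
Product: (-1)·(-1) = 1.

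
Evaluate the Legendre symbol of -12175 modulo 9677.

1

(-12175/9677)
  = (7179/9677)    [-12175 ≡ 7179 mod 9677]
  = (9677/7179)    [QR: 9677 ≡ 1 mod 4, sign kept]
  = (2498/7179)    [9677 ≡ 2498 mod 7179]
  = -(1249/7179)    [7179 ≡ 3 mod 8 ⇒ (2/7179) = -1]
  = -(7179/1249)    [QR: 1249 ≡ 1 mod 4, sign kept]
  = -(934/1249)    [7179 ≡ 934 mod 1249]
  = -(467/1249)    [1249 ≡ 1 mod 8 ⇒ (2/1249) = +1]
  = -(1249/467)    [QR: 1249 ≡ 1 mod 4, sign kept]
  = -(315/467)    [1249 ≡ 315 mod 467]
  = (467/315)    [QR: both ≡ 3 mod 4, sign flips]
  = (152/315)    [467 ≡ 152 mod 315]
  = -(19/315)    [315 ≡ 3 mod 8 ⇒ (2/315)^3 = -1]
  = (315/19)    [QR: both ≡ 3 mod 4, sign flips]
  = (11/19)    [315 ≡ 11 mod 19]
  = -(19/11)    [QR: both ≡ 3 mod 4, sign flips]
  = -(8/11)    [19 ≡ 8 mod 11]
  = (1/11)    [11 ≡ 3 mod 8 ⇒ (2/11)^3 = -1]
  = 1    [(1/11) = 1]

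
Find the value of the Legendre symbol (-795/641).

1

(-795/641)
  = (795/641)    [641 ≡ 1 mod 4 ⇒ (-1/641) = +1]
  = (154/641)    [795 ≡ 154 mod 641]
  = (77/641)    [641 ≡ 1 mod 8 ⇒ (2/641) = +1]
  = (641/77)    [QR: 77 ≡ 1 mod 4, sign kept]
  = (25/77)    [641 ≡ 25 mod 77]
  = (77/25)    [QR: 25 ≡ 1 mod 4, sign kept]
  = (2/25)    [77 ≡ 2 mod 25]
  = (1/25)    [25 ≡ 1 mod 8 ⇒ (2/25) = +1]
  = 1    [(1/25) = 1]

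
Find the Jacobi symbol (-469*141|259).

0

By multiplicativity, (-469·141|259) = (-469|259)·(141|259).
First factor (-469|259):
Reduce the numerator: -469 ≡ 49 (mod 259), so (-469|259) = (49|259).
49 ≡ 1 (mod 4), so quadratic reciprocity gives (49|259) = (259|49). Reduce: 259 ≡ 14 (mod 49). Now have (14|49).
Factor out 2: 14 = 2·7. Since 49 ≡ 1 (mod 8), (2|49) = +1. Now have (7|49).
49 ≡ 1 (mod 4), so quadratic reciprocity gives (7|49) = (49|7). Reduce: 49 ≡ 0 (mod 7). Now have (0|7).
The numerator is now 0 with denominator 7 > 1: the symbol is 0.
Second factor (141|259):
141 ≡ 1 (mod 4), so quadratic reciprocity gives (141|259) = (259|141). Reduce: 259 ≡ 118 (mod 141). Now have (118|141).
Factor out 2: 118 = 2·59. Since 141 ≡ 5 (mod 8), (2|141) = -1. Now have -(59|141).
141 ≡ 1 (mod 4), so quadratic reciprocity gives (59|141) = (141|59). Reduce: 141 ≡ 23 (mod 59). Now have -(23|59).
Both 23 ≡ 3 and 59 ≡ 3 (mod 4), so reciprocity gives (23|59) = -(59|23). Reduce: 59 ≡ 13 (mod 23). Now have (13|23).
13 ≡ 1 (mod 4), so quadratic reciprocity gives (13|23) = (23|13). Reduce: 23 ≡ 10 (mod 13). Now have (10|13).
Factor out 2: 10 = 2·5. Since 13 ≡ 5 (mod 8), (2|13) = -1. Now have -(5|13).
5 ≡ 1 (mod 4), so quadratic reciprocity gives (5|13) = (13|5). Reduce: 13 ≡ 3 (mod 5). Now have -(3|5).
5 ≡ 1 (mod 4), so quadratic reciprocity gives (3|5) = (5|3). Reduce: 5 ≡ 2 (mod 3). Now have -(2|3).
Factor out 2: 2 = 2. Since 3 ≡ 3 (mod 8), (2|3) = -1. Now have (1|3).
(1|3) = 1. Collecting the sign factors: 1.
Product: (0)·(1) = 0.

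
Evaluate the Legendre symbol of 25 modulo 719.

1

(25 / 719)
  = (719 / 25)    [QR: 25 ≡ 1 mod 4, sign kept]
  = (19 / 25)    [719 ≡ 19 mod 25]
  = (25 / 19)    [QR: 25 ≡ 1 mod 4, sign kept]
  = (6 / 19)    [25 ≡ 6 mod 19]
  = -(3 / 19)    [19 ≡ 3 mod 8 ⇒ (2 / 19) = -1]
  = (19 / 3)    [QR: both ≡ 3 mod 4, sign flips]
  = (1 / 3)    [19 ≡ 1 mod 3]
  = 1    [(1 / 3) = 1]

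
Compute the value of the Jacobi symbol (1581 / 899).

Reduce the numerator: 1581 ≡ 682 (mod 899), so (1581 / 899) = (682 / 899).
Factor out 2: 682 = 2·341. Since 899 ≡ 3 (mod 8), (2 / 899) = -1. Now have -(341 / 899).
341 ≡ 1 (mod 4), so quadratic reciprocity gives (341 / 899) = (899 / 341). Reduce: 899 ≡ 217 (mod 341). Now have -(217 / 341).
217 ≡ 1 (mod 4), so quadratic reciprocity gives (217 / 341) = (341 / 217). Reduce: 341 ≡ 124 (mod 217). Now have -(124 / 217).
Factor out 2: 124 = 2^2·31. Since 217 ≡ 1 (mod 8), (2 / 217) = +1, and (2 / 217)^2 = +1. Now have -(31 / 217).
217 ≡ 1 (mod 4), so quadratic reciprocity gives (31 / 217) = (217 / 31). Reduce: 217 ≡ 0 (mod 31). Now have -(0 / 31).
The numerator is now 0 with denominator 31 > 1: the symbol is 0.

0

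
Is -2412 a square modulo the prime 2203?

(-2412|2203)
  = (1994|2203)    [-2412 ≡ 1994 mod 2203]
  = -(997|2203)    [2203 ≡ 3 mod 8 ⇒ (2|2203) = -1]
  = -(2203|997)    [QR: 997 ≡ 1 mod 4, sign kept]
  = -(209|997)    [2203 ≡ 209 mod 997]
  = -(997|209)    [QR: 209 ≡ 1 mod 4, sign kept]
  = -(161|209)    [997 ≡ 161 mod 209]
  = -(209|161)    [QR: 161 ≡ 1 mod 4, sign kept]
  = -(48|161)    [209 ≡ 48 mod 161]
  = -(3|161)    [161 ≡ 1 mod 8 ⇒ (2|161)^4 = +1]
  = -(161|3)    [QR: 161 ≡ 1 mod 4, sign kept]
  = -(2|3)    [161 ≡ 2 mod 3]
  = (1|3)    [3 ≡ 3 mod 8 ⇒ (2|3) = -1]
  = 1    [(1|3) = 1]
The Legendre symbol is 1, so x^2 ≡ -2412 (mod 2203) has solution.

yes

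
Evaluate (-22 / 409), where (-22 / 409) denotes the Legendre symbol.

-1

Reduce the numerator: -22 ≡ 387 (mod 409), so (-22 / 409) = (387 / 409).
409 ≡ 1 (mod 4), so quadratic reciprocity gives (387 / 409) = (409 / 387). Reduce: 409 ≡ 22 (mod 387). Now have (22 / 387).
Factor out 2: 22 = 2·11. Since 387 ≡ 3 (mod 8), (2 / 387) = -1. Now have -(11 / 387).
Both 11 ≡ 3 and 387 ≡ 3 (mod 4), so reciprocity gives (11 / 387) = -(387 / 11). Reduce: 387 ≡ 2 (mod 11). Now have (2 / 11).
Factor out 2: 2 = 2. Since 11 ≡ 3 (mod 8), (2 / 11) = -1. Now have -(1 / 11).
(1 / 11) = 1. Collecting the sign factors: -1.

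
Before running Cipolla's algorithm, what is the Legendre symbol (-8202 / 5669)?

1

(-8202 / 5669)
  = (8202 / 5669)    [5669 ≡ 1 mod 4 ⇒ (-1 / 5669) = +1]
  = (2533 / 5669)    [8202 ≡ 2533 mod 5669]
  = (5669 / 2533)    [QR: 2533 ≡ 1 mod 4, sign kept]
  = (603 / 2533)    [5669 ≡ 603 mod 2533]
  = (2533 / 603)    [QR: 2533 ≡ 1 mod 4, sign kept]
  = (121 / 603)    [2533 ≡ 121 mod 603]
  = (603 / 121)    [QR: 121 ≡ 1 mod 4, sign kept]
  = (119 / 121)    [603 ≡ 119 mod 121]
  = (121 / 119)    [QR: 121 ≡ 1 mod 4, sign kept]
  = (2 / 119)    [121 ≡ 2 mod 119]
  = (1 / 119)    [119 ≡ 7 mod 8 ⇒ (2 / 119) = +1]
  = 1    [(1 / 119) = 1]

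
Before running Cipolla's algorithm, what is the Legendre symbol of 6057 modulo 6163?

6057 ≡ 1 (mod 4), so quadratic reciprocity gives (6057 / 6163) = (6163 / 6057). Reduce: 6163 ≡ 106 (mod 6057). Now have (106 / 6057).
Factor out 2: 106 = 2·53. Since 6057 ≡ 1 (mod 8), (2 / 6057) = +1. Now have (53 / 6057).
53 ≡ 1 (mod 4), so quadratic reciprocity gives (53 / 6057) = (6057 / 53). Reduce: 6057 ≡ 15 (mod 53). Now have (15 / 53).
53 ≡ 1 (mod 4), so quadratic reciprocity gives (15 / 53) = (53 / 15). Reduce: 53 ≡ 8 (mod 15). Now have (8 / 15).
Factor out 2: 8 = 2^3. Since 15 ≡ 7 (mod 8), (2 / 15) = +1, and (2 / 15)^3 = +1. Now have (1 / 15).
(1 / 15) = 1. Collecting the sign factors: 1.

1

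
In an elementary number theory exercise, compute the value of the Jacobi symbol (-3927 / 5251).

1

Pull out -1: (-3927 / 5251) = (-1 / 5251)·(3927 / 5251). Since 5251 ≡ 3 (mod 4), (-1 / 5251) = -1. Now have -(3927 / 5251).
Both 3927 ≡ 3 and 5251 ≡ 3 (mod 4), so reciprocity gives (3927 / 5251) = -(5251 / 3927). Reduce: 5251 ≡ 1324 (mod 3927). Now have (1324 / 3927).
Factor out 2: 1324 = 2^2·331. Since 3927 ≡ 7 (mod 8), (2 / 3927) = +1, and (2 / 3927)^2 = +1. Now have (331 / 3927).
Both 331 ≡ 3 and 3927 ≡ 3 (mod 4), so reciprocity gives (331 / 3927) = -(3927 / 331). Reduce: 3927 ≡ 286 (mod 331). Now have -(286 / 331).
Factor out 2: 286 = 2·143. Since 331 ≡ 3 (mod 8), (2 / 331) = -1. Now have (143 / 331).
Both 143 ≡ 3 and 331 ≡ 3 (mod 4), so reciprocity gives (143 / 331) = -(331 / 143). Reduce: 331 ≡ 45 (mod 143). Now have -(45 / 143).
45 ≡ 1 (mod 4), so quadratic reciprocity gives (45 / 143) = (143 / 45). Reduce: 143 ≡ 8 (mod 45). Now have -(8 / 45).
Factor out 2: 8 = 2^3. Since 45 ≡ 5 (mod 8), (2 / 45) = -1, and (2 / 45)^3 = -1. Now have (1 / 45).
(1 / 45) = 1. Collecting the sign factors: 1.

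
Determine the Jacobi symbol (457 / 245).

-1

Reduce the numerator: 457 ≡ 212 (mod 245), so (457 / 245) = (212 / 245).
Factor out 2: 212 = 2^2·53. Since 245 ≡ 5 (mod 8), (2 / 245) = -1, and (2 / 245)^2 = +1. Now have (53 / 245).
53 ≡ 1 (mod 4), so quadratic reciprocity gives (53 / 245) = (245 / 53). Reduce: 245 ≡ 33 (mod 53). Now have (33 / 53).
33 ≡ 1 (mod 4), so quadratic reciprocity gives (33 / 53) = (53 / 33). Reduce: 53 ≡ 20 (mod 33). Now have (20 / 33).
Factor out 2: 20 = 2^2·5. Since 33 ≡ 1 (mod 8), (2 / 33) = +1, and (2 / 33)^2 = +1. Now have (5 / 33).
5 ≡ 1 (mod 4), so quadratic reciprocity gives (5 / 33) = (33 / 5). Reduce: 33 ≡ 3 (mod 5). Now have (3 / 5).
5 ≡ 1 (mod 4), so quadratic reciprocity gives (3 / 5) = (5 / 3). Reduce: 5 ≡ 2 (mod 3). Now have (2 / 3).
Factor out 2: 2 = 2. Since 3 ≡ 3 (mod 8), (2 / 3) = -1. Now have -(1 / 3).
(1 / 3) = 1. Collecting the sign factors: -1.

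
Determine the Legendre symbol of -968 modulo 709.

Pull out -1: (-968 / 709) = (-1 / 709)·(968 / 709). Since 709 ≡ 1 (mod 4), (-1 / 709) = +1. Now have (968 / 709).
Reduce the numerator: 968 ≡ 259 (mod 709), so (968 / 709) = (259 / 709).
709 ≡ 1 (mod 4), so quadratic reciprocity gives (259 / 709) = (709 / 259). Reduce: 709 ≡ 191 (mod 259). Now have (191 / 259).
Both 191 ≡ 3 and 259 ≡ 3 (mod 4), so reciprocity gives (191 / 259) = -(259 / 191). Reduce: 259 ≡ 68 (mod 191). Now have -(68 / 191).
Factor out 2: 68 = 2^2·17. Since 191 ≡ 7 (mod 8), (2 / 191) = +1, and (2 / 191)^2 = +1. Now have -(17 / 191).
17 ≡ 1 (mod 4), so quadratic reciprocity gives (17 / 191) = (191 / 17). Reduce: 191 ≡ 4 (mod 17). Now have -(4 / 17).
Factor out 2: 4 = 2^2. Since 17 ≡ 1 (mod 8), (2 / 17) = +1, and (2 / 17)^2 = +1. Now have -(1 / 17).
(1 / 17) = 1. Collecting the sign factors: -1.

-1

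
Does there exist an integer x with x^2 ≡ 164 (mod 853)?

yes

(164/853)
  = (41/853)    [853 ≡ 5 mod 8 ⇒ (2/853)^2 = +1]
  = (853/41)    [QR: 41 ≡ 1 mod 4, sign kept]
  = (33/41)    [853 ≡ 33 mod 41]
  = (41/33)    [QR: 33 ≡ 1 mod 4, sign kept]
  = (8/33)    [41 ≡ 8 mod 33]
  = (1/33)    [33 ≡ 1 mod 8 ⇒ (2/33)^3 = +1]
  = 1    [(1/33) = 1]
The Legendre symbol is 1, so x^2 ≡ 164 (mod 853) has solution.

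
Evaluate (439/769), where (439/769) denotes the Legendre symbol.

(439/769)
  = (769/439)    [QR: 769 ≡ 1 mod 4, sign kept]
  = (330/439)    [769 ≡ 330 mod 439]
  = (165/439)    [439 ≡ 7 mod 8 ⇒ (2/439) = +1]
  = (439/165)    [QR: 165 ≡ 1 mod 4, sign kept]
  = (109/165)    [439 ≡ 109 mod 165]
  = (165/109)    [QR: 109 ≡ 1 mod 4, sign kept]
  = (56/109)    [165 ≡ 56 mod 109]
  = -(7/109)    [109 ≡ 5 mod 8 ⇒ (2/109)^3 = -1]
  = -(109/7)    [QR: 109 ≡ 1 mod 4, sign kept]
  = -(4/7)    [109 ≡ 4 mod 7]
  = -(1/7)    [7 ≡ 7 mod 8 ⇒ (2/7)^2 = +1]
  = -1    [(1/7) = 1]

-1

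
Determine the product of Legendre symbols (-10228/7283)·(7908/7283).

-1

By multiplicativity, (-10228·7908/7283) = (-10228/7283)·(7908/7283).
First factor (-10228/7283):
Reduce the numerator: -10228 ≡ 4338 (mod 7283), so (-10228/7283) = (4338/7283).
Factor out 2: 4338 = 2·2169. Since 7283 ≡ 3 (mod 8), (2/7283) = -1. Now have -(2169/7283).
2169 ≡ 1 (mod 4), so quadratic reciprocity gives (2169/7283) = (7283/2169). Reduce: 7283 ≡ 776 (mod 2169). Now have -(776/2169).
Factor out 2: 776 = 2^3·97. Since 2169 ≡ 1 (mod 8), (2/2169) = +1, and (2/2169)^3 = +1. Now have -(97/2169).
97 ≡ 1 (mod 4), so quadratic reciprocity gives (97/2169) = (2169/97). Reduce: 2169 ≡ 35 (mod 97). Now have -(35/97).
97 ≡ 1 (mod 4), so quadratic reciprocity gives (35/97) = (97/35). Reduce: 97 ≡ 27 (mod 35). Now have -(27/35).
Both 27 ≡ 3 and 35 ≡ 3 (mod 4), so reciprocity gives (27/35) = -(35/27). Reduce: 35 ≡ 8 (mod 27). Now have (8/27).
Factor out 2: 8 = 2^3. Since 27 ≡ 3 (mod 8), (2/27) = -1, and (2/27)^3 = -1. Now have -(1/27).
(1/27) = 1. Collecting the sign factors: -1.
Second factor (7908/7283):
Reduce the numerator: 7908 ≡ 625 (mod 7283), so (7908/7283) = (625/7283).
625 ≡ 1 (mod 4), so quadratic reciprocity gives (625/7283) = (7283/625). Reduce: 7283 ≡ 408 (mod 625). Now have (408/625).
Factor out 2: 408 = 2^3·51. Since 625 ≡ 1 (mod 8), (2/625) = +1, and (2/625)^3 = +1. Now have (51/625).
625 ≡ 1 (mod 4), so quadratic reciprocity gives (51/625) = (625/51). Reduce: 625 ≡ 13 (mod 51). Now have (13/51).
13 ≡ 1 (mod 4), so quadratic reciprocity gives (13/51) = (51/13). Reduce: 51 ≡ 12 (mod 13). Now have (12/13).
Factor out 2: 12 = 2^2·3. Since 13 ≡ 5 (mod 8), (2/13) = -1, and (2/13)^2 = +1. Now have (3/13).
13 ≡ 1 (mod 4), so quadratic reciprocity gives (3/13) = (13/3). Reduce: 13 ≡ 1 (mod 3). Now have (1/3).
(1/3) = 1. Collecting the sign factors: 1.
Product: (-1)·(1) = -1.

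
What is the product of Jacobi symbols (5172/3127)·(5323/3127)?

1

By multiplicativity, (5172·5323/3127) = (5172/3127)·(5323/3127).
First factor (5172/3127):
Reduce the numerator: 5172 ≡ 2045 (mod 3127), so (5172/3127) = (2045/3127).
2045 ≡ 1 (mod 4), so quadratic reciprocity gives (2045/3127) = (3127/2045). Reduce: 3127 ≡ 1082 (mod 2045). Now have (1082/2045).
Factor out 2: 1082 = 2·541. Since 2045 ≡ 5 (mod 8), (2/2045) = -1. Now have -(541/2045).
541 ≡ 1 (mod 4), so quadratic reciprocity gives (541/2045) = (2045/541). Reduce: 2045 ≡ 422 (mod 541). Now have -(422/541).
Factor out 2: 422 = 2·211. Since 541 ≡ 5 (mod 8), (2/541) = -1. Now have (211/541).
541 ≡ 1 (mod 4), so quadratic reciprocity gives (211/541) = (541/211). Reduce: 541 ≡ 119 (mod 211). Now have (119/211).
Both 119 ≡ 3 and 211 ≡ 3 (mod 4), so reciprocity gives (119/211) = -(211/119). Reduce: 211 ≡ 92 (mod 119). Now have -(92/119).
Factor out 2: 92 = 2^2·23. Since 119 ≡ 7 (mod 8), (2/119) = +1, and (2/119)^2 = +1. Now have -(23/119).
Both 23 ≡ 3 and 119 ≡ 3 (mod 4), so reciprocity gives (23/119) = -(119/23). Reduce: 119 ≡ 4 (mod 23). Now have (4/23).
Factor out 2: 4 = 2^2. Since 23 ≡ 7 (mod 8), (2/23) = +1, and (2/23)^2 = +1. Now have (1/23).
(1/23) = 1. Collecting the sign factors: 1.
Second factor (5323/3127):
Reduce the numerator: 5323 ≡ 2196 (mod 3127), so (5323/3127) = (2196/3127).
Factor out 2: 2196 = 2^2·549. Since 3127 ≡ 7 (mod 8), (2/3127) = +1, and (2/3127)^2 = +1. Now have (549/3127).
549 ≡ 1 (mod 4), so quadratic reciprocity gives (549/3127) = (3127/549). Reduce: 3127 ≡ 382 (mod 549). Now have (382/549).
Factor out 2: 382 = 2·191. Since 549 ≡ 5 (mod 8), (2/549) = -1. Now have -(191/549).
549 ≡ 1 (mod 4), so quadratic reciprocity gives (191/549) = (549/191). Reduce: 549 ≡ 167 (mod 191). Now have -(167/191).
Both 167 ≡ 3 and 191 ≡ 3 (mod 4), so reciprocity gives (167/191) = -(191/167). Reduce: 191 ≡ 24 (mod 167). Now have (24/167).
Factor out 2: 24 = 2^3·3. Since 167 ≡ 7 (mod 8), (2/167) = +1, and (2/167)^3 = +1. Now have (3/167).
Both 3 ≡ 3 and 167 ≡ 3 (mod 4), so reciprocity gives (3/167) = -(167/3). Reduce: 167 ≡ 2 (mod 3). Now have -(2/3).
Factor out 2: 2 = 2. Since 3 ≡ 3 (mod 8), (2/3) = -1. Now have (1/3).
(1/3) = 1. Collecting the sign factors: 1.
Product: (1)·(1) = 1.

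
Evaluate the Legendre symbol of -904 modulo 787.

1

Reduce the numerator: -904 ≡ 670 (mod 787), so (-904|787) = (670|787).
Factor out 2: 670 = 2·335. Since 787 ≡ 3 (mod 8), (2|787) = -1. Now have -(335|787).
Both 335 ≡ 3 and 787 ≡ 3 (mod 4), so reciprocity gives (335|787) = -(787|335). Reduce: 787 ≡ 117 (mod 335). Now have (117|335).
117 ≡ 1 (mod 4), so quadratic reciprocity gives (117|335) = (335|117). Reduce: 335 ≡ 101 (mod 117). Now have (101|117).
101 ≡ 1 (mod 4), so quadratic reciprocity gives (101|117) = (117|101). Reduce: 117 ≡ 16 (mod 101). Now have (16|101).
Factor out 2: 16 = 2^4. Since 101 ≡ 5 (mod 8), (2|101) = -1, and (2|101)^4 = +1. Now have (1|101).
(1|101) = 1. Collecting the sign factors: 1.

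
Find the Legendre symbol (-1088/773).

(-1088/773)
  = (458/773)    [-1088 ≡ 458 mod 773]
  = -(229/773)    [773 ≡ 5 mod 8 ⇒ (2/773) = -1]
  = -(773/229)    [QR: 229 ≡ 1 mod 4, sign kept]
  = -(86/229)    [773 ≡ 86 mod 229]
  = (43/229)    [229 ≡ 5 mod 8 ⇒ (2/229) = -1]
  = (229/43)    [QR: 229 ≡ 1 mod 4, sign kept]
  = (14/43)    [229 ≡ 14 mod 43]
  = -(7/43)    [43 ≡ 3 mod 8 ⇒ (2/43) = -1]
  = (43/7)    [QR: both ≡ 3 mod 4, sign flips]
  = (1/7)    [43 ≡ 1 mod 7]
  = 1    [(1/7) = 1]

1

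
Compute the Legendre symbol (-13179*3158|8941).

By multiplicativity, (-13179·3158|8941) = (-13179|8941)·(3158|8941).
First factor (-13179|8941):
Reduce the numerator: -13179 ≡ 4703 (mod 8941), so (-13179|8941) = (4703|8941).
8941 ≡ 1 (mod 4), so quadratic reciprocity gives (4703|8941) = (8941|4703). Reduce: 8941 ≡ 4238 (mod 4703). Now have (4238|4703).
Factor out 2: 4238 = 2·2119. Since 4703 ≡ 7 (mod 8), (2|4703) = +1. Now have (2119|4703).
Both 2119 ≡ 3 and 4703 ≡ 3 (mod 4), so reciprocity gives (2119|4703) = -(4703|2119). Reduce: 4703 ≡ 465 (mod 2119). Now have -(465|2119).
465 ≡ 1 (mod 4), so quadratic reciprocity gives (465|2119) = (2119|465). Reduce: 2119 ≡ 259 (mod 465). Now have -(259|465).
465 ≡ 1 (mod 4), so quadratic reciprocity gives (259|465) = (465|259). Reduce: 465 ≡ 206 (mod 259). Now have -(206|259).
Factor out 2: 206 = 2·103. Since 259 ≡ 3 (mod 8), (2|259) = -1. Now have (103|259).
Both 103 ≡ 3 and 259 ≡ 3 (mod 4), so reciprocity gives (103|259) = -(259|103). Reduce: 259 ≡ 53 (mod 103). Now have -(53|103).
53 ≡ 1 (mod 4), so quadratic reciprocity gives (53|103) = (103|53). Reduce: 103 ≡ 50 (mod 53). Now have -(50|53).
Factor out 2: 50 = 2·25. Since 53 ≡ 5 (mod 8), (2|53) = -1. Now have (25|53).
25 ≡ 1 (mod 4), so quadratic reciprocity gives (25|53) = (53|25). Reduce: 53 ≡ 3 (mod 25). Now have (3|25).
25 ≡ 1 (mod 4), so quadratic reciprocity gives (3|25) = (25|3). Reduce: 25 ≡ 1 (mod 3). Now have (1|3).
(1|3) = 1. Collecting the sign factors: 1.
Second factor (3158|8941):
Factor out 2: 3158 = 2·1579. Since 8941 ≡ 5 (mod 8), (2|8941) = -1. Now have -(1579|8941).
8941 ≡ 1 (mod 4), so quadratic reciprocity gives (1579|8941) = (8941|1579). Reduce: 8941 ≡ 1046 (mod 1579). Now have -(1046|1579).
Factor out 2: 1046 = 2·523. Since 1579 ≡ 3 (mod 8), (2|1579) = -1. Now have (523|1579).
Both 523 ≡ 3 and 1579 ≡ 3 (mod 4), so reciprocity gives (523|1579) = -(1579|523). Reduce: 1579 ≡ 10 (mod 523). Now have -(10|523).
Factor out 2: 10 = 2·5. Since 523 ≡ 3 (mod 8), (2|523) = -1. Now have (5|523).
5 ≡ 1 (mod 4), so quadratic reciprocity gives (5|523) = (523|5). Reduce: 523 ≡ 3 (mod 5). Now have (3|5).
5 ≡ 1 (mod 4), so quadratic reciprocity gives (3|5) = (5|3). Reduce: 5 ≡ 2 (mod 3). Now have (2|3).
Factor out 2: 2 = 2. Since 3 ≡ 3 (mod 8), (2|3) = -1. Now have -(1|3).
(1|3) = 1. Collecting the sign factors: -1.
Product: (1)·(-1) = -1.

-1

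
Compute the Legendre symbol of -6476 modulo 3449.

(-6476/3449)
  = (422/3449)    [-6476 ≡ 422 mod 3449]
  = (211/3449)    [3449 ≡ 1 mod 8 ⇒ (2/3449) = +1]
  = (3449/211)    [QR: 3449 ≡ 1 mod 4, sign kept]
  = (73/211)    [3449 ≡ 73 mod 211]
  = (211/73)    [QR: 73 ≡ 1 mod 4, sign kept]
  = (65/73)    [211 ≡ 65 mod 73]
  = (73/65)    [QR: 65 ≡ 1 mod 4, sign kept]
  = (8/65)    [73 ≡ 8 mod 65]
  = (1/65)    [65 ≡ 1 mod 8 ⇒ (2/65)^3 = +1]
  = 1    [(1/65) = 1]

1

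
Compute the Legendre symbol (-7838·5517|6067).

By multiplicativity, (-7838·5517|6067) = (-7838|6067)·(5517|6067).
First factor (-7838|6067):
(-7838|6067)
  = (4296|6067)    [-7838 ≡ 4296 mod 6067]
  = -(537|6067)    [6067 ≡ 3 mod 8 ⇒ (2|6067)^3 = -1]
  = -(6067|537)    [QR: 537 ≡ 1 mod 4, sign kept]
  = -(160|537)    [6067 ≡ 160 mod 537]
  = -(5|537)    [537 ≡ 1 mod 8 ⇒ (2|537)^5 = +1]
  = -(537|5)    [QR: 5 ≡ 1 mod 4, sign kept]
  = -(2|5)    [537 ≡ 2 mod 5]
  = (1|5)    [5 ≡ 5 mod 8 ⇒ (2|5) = -1]
  = 1    [(1|5) = 1]
Second factor (5517|6067):
(5517|6067)
  = (6067|5517)    [QR: 5517 ≡ 1 mod 4, sign kept]
  = (550|5517)    [6067 ≡ 550 mod 5517]
  = -(275|5517)    [5517 ≡ 5 mod 8 ⇒ (2|5517) = -1]
  = -(5517|275)    [QR: 5517 ≡ 1 mod 4, sign kept]
  = -(17|275)    [5517 ≡ 17 mod 275]
  = -(275|17)    [QR: 17 ≡ 1 mod 4, sign kept]
  = -(3|17)    [275 ≡ 3 mod 17]
  = -(17|3)    [QR: 17 ≡ 1 mod 4, sign kept]
  = -(2|3)    [17 ≡ 2 mod 3]
  = (1|3)    [3 ≡ 3 mod 8 ⇒ (2|3) = -1]
  = 1    [(1|3) = 1]
Product: (1)·(1) = 1.

1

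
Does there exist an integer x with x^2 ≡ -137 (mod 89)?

no

(-137/89)
  = (41/89)    [-137 ≡ 41 mod 89]
  = (89/41)    [QR: 41 ≡ 1 mod 4, sign kept]
  = (7/41)    [89 ≡ 7 mod 41]
  = (41/7)    [QR: 41 ≡ 1 mod 4, sign kept]
  = (6/7)    [41 ≡ 6 mod 7]
  = (3/7)    [7 ≡ 7 mod 8 ⇒ (2/7) = +1]
  = -(7/3)    [QR: both ≡ 3 mod 4, sign flips]
  = -(1/3)    [7 ≡ 1 mod 3]
  = -1    [(1/3) = 1]
(-137/89) = -1, and 89 is prime, so -137 is not a quadratic residue mod 89.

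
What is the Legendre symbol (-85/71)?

1

Reduce the numerator: -85 ≡ 57 (mod 71), so (-85/71) = (57/71).
57 ≡ 1 (mod 4), so quadratic reciprocity gives (57/71) = (71/57). Reduce: 71 ≡ 14 (mod 57). Now have (14/57).
Factor out 2: 14 = 2·7. Since 57 ≡ 1 (mod 8), (2/57) = +1. Now have (7/57).
57 ≡ 1 (mod 4), so quadratic reciprocity gives (7/57) = (57/7). Reduce: 57 ≡ 1 (mod 7). Now have (1/7).
(1/7) = 1. Collecting the sign factors: 1.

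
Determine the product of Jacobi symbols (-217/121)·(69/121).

By multiplicativity, (-217·69/121) = (-217/121)·(69/121).
First factor (-217/121):
Pull out -1: (-217/121) = (-1/121)·(217/121). Since 121 ≡ 1 (mod 4), (-1/121) = +1. Now have (217/121).
Reduce the numerator: 217 ≡ 96 (mod 121), so (217/121) = (96/121).
Factor out 2: 96 = 2^5·3. Since 121 ≡ 1 (mod 8), (2/121) = +1, and (2/121)^5 = +1. Now have (3/121).
121 ≡ 1 (mod 4), so quadratic reciprocity gives (3/121) = (121/3). Reduce: 121 ≡ 1 (mod 3). Now have (1/3).
(1/3) = 1. Collecting the sign factors: 1.
Second factor (69/121):
69 ≡ 1 (mod 4), so quadratic reciprocity gives (69/121) = (121/69). Reduce: 121 ≡ 52 (mod 69). Now have (52/69).
Factor out 2: 52 = 2^2·13. Since 69 ≡ 5 (mod 8), (2/69) = -1, and (2/69)^2 = +1. Now have (13/69).
13 ≡ 1 (mod 4), so quadratic reciprocity gives (13/69) = (69/13). Reduce: 69 ≡ 4 (mod 13). Now have (4/13).
Factor out 2: 4 = 2^2. Since 13 ≡ 5 (mod 8), (2/13) = -1, and (2/13)^2 = +1. Now have (1/13).
(1/13) = 1. Collecting the sign factors: 1.
Product: (1)·(1) = 1.

1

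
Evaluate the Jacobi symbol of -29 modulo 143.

1

(-29|143)
  = -(29|143)    [143 ≡ 3 mod 4 ⇒ (-1|143) = -1]
  = -(143|29)    [QR: 29 ≡ 1 mod 4, sign kept]
  = -(27|29)    [143 ≡ 27 mod 29]
  = -(29|27)    [QR: 29 ≡ 1 mod 4, sign kept]
  = -(2|27)    [29 ≡ 2 mod 27]
  = (1|27)    [27 ≡ 3 mod 8 ⇒ (2|27) = -1]
  = 1    [(1|27) = 1]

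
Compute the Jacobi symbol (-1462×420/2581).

By multiplicativity, (-1462·420/2581) = (-1462/2581)·(420/2581).
First factor (-1462/2581):
Pull out -1: (-1462/2581) = (-1/2581)·(1462/2581). Since 2581 ≡ 1 (mod 4), (-1/2581) = +1. Now have (1462/2581).
Factor out 2: 1462 = 2·731. Since 2581 ≡ 5 (mod 8), (2/2581) = -1. Now have -(731/2581).
2581 ≡ 1 (mod 4), so quadratic reciprocity gives (731/2581) = (2581/731). Reduce: 2581 ≡ 388 (mod 731). Now have -(388/731).
Factor out 2: 388 = 2^2·97. Since 731 ≡ 3 (mod 8), (2/731) = -1, and (2/731)^2 = +1. Now have -(97/731).
97 ≡ 1 (mod 4), so quadratic reciprocity gives (97/731) = (731/97). Reduce: 731 ≡ 52 (mod 97). Now have -(52/97).
Factor out 2: 52 = 2^2·13. Since 97 ≡ 1 (mod 8), (2/97) = +1, and (2/97)^2 = +1. Now have -(13/97).
13 ≡ 1 (mod 4), so quadratic reciprocity gives (13/97) = (97/13). Reduce: 97 ≡ 6 (mod 13). Now have -(6/13).
Factor out 2: 6 = 2·3. Since 13 ≡ 5 (mod 8), (2/13) = -1. Now have (3/13).
13 ≡ 1 (mod 4), so quadratic reciprocity gives (3/13) = (13/3). Reduce: 13 ≡ 1 (mod 3). Now have (1/3).
(1/3) = 1. Collecting the sign factors: 1.
Second factor (420/2581):
Factor out 2: 420 = 2^2·105. Since 2581 ≡ 5 (mod 8), (2/2581) = -1, and (2/2581)^2 = +1. Now have (105/2581).
105 ≡ 1 (mod 4), so quadratic reciprocity gives (105/2581) = (2581/105). Reduce: 2581 ≡ 61 (mod 105). Now have (61/105).
61 ≡ 1 (mod 4), so quadratic reciprocity gives (61/105) = (105/61). Reduce: 105 ≡ 44 (mod 61). Now have (44/61).
Factor out 2: 44 = 2^2·11. Since 61 ≡ 5 (mod 8), (2/61) = -1, and (2/61)^2 = +1. Now have (11/61).
61 ≡ 1 (mod 4), so quadratic reciprocity gives (11/61) = (61/11). Reduce: 61 ≡ 6 (mod 11). Now have (6/11).
Factor out 2: 6 = 2·3. Since 11 ≡ 3 (mod 8), (2/11) = -1. Now have -(3/11).
Both 3 ≡ 3 and 11 ≡ 3 (mod 4), so reciprocity gives (3/11) = -(11/3). Reduce: 11 ≡ 2 (mod 3). Now have (2/3).
Factor out 2: 2 = 2. Since 3 ≡ 3 (mod 8), (2/3) = -1. Now have -(1/3).
(1/3) = 1. Collecting the sign factors: -1.
Product: (1)·(-1) = -1.

-1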